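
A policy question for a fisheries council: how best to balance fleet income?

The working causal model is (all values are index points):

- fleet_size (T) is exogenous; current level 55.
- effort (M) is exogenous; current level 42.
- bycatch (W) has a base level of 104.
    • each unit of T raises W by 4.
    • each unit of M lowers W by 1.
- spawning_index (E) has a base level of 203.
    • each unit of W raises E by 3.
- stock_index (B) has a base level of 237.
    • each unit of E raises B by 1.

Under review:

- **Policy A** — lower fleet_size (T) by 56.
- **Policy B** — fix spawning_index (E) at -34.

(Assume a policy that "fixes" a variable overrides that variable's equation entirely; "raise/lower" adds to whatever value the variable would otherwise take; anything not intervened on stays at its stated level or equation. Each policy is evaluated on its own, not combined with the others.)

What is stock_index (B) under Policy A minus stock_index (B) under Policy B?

Policy A (T − 56):
  T = 55 − 56 = -1
  M = 42
  W = 104 + 4·(-1) − 42 = 58
  E = 203 + 3·58 = 377
  B = 237 + 377 = 614
Policy B (E := -34):
  T = 55
  M = 42
  W = 104 + 4·55 − 42 = 282
  E = -34
  B = 237 + (-34) = 203
B: 614 − 203 = 411

411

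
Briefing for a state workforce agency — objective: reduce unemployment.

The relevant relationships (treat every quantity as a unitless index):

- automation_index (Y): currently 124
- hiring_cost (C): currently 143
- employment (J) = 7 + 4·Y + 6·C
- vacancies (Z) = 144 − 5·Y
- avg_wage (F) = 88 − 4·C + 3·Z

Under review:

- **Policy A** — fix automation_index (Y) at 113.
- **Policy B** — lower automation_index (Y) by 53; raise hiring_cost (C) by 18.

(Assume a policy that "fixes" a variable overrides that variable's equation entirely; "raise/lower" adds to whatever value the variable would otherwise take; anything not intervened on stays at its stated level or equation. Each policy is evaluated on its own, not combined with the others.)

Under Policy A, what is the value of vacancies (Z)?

-421

Policy A (Y := 113):
  Y = 113
  Z = 144 − 5·113 = -421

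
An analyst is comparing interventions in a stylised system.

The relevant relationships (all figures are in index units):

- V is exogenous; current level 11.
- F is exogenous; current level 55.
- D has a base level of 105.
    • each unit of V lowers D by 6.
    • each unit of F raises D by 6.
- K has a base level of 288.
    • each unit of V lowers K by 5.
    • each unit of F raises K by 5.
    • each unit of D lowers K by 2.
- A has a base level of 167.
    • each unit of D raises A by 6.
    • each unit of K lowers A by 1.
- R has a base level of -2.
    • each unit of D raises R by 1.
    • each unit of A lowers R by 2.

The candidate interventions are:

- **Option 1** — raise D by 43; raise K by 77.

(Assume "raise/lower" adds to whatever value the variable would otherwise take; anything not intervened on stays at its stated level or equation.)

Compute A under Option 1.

Option 1 (D + 43, K + 77):
  V = 11
  F = 55
  D = 105 − 6·11 + 6·55 (+43 from intervention) = 412
  K = 288 − 5·11 + 5·55 − 2·412 (+77 from intervention) = -239
  A = 167 + 6·412 − (-239) = 2878

2878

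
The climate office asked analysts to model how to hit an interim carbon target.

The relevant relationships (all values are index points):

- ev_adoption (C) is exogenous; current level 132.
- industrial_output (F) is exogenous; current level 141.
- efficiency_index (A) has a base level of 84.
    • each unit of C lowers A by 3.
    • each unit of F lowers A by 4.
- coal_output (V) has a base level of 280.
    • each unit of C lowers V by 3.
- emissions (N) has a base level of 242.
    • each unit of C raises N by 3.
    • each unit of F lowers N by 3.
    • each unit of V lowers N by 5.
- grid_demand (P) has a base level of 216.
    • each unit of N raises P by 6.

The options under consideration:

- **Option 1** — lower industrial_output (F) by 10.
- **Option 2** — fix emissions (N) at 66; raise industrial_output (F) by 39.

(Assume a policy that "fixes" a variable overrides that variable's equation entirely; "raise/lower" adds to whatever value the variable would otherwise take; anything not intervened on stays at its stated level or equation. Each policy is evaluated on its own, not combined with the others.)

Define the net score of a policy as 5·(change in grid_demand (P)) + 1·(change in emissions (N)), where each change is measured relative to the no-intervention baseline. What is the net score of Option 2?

Baseline:
  C = 132
  F = 141
  V = 280 − 3·132 = -116
  N = 242 + 3·132 − 3·141 − 5·(-116) = 795
  P = 216 + 6·795 = 4986
Option 2 (N := 66, F + 39):
  C = 132
  F = 141 + 39 = 180
  V = 280 − 3·132 = -116
  N = 66
  P = 216 + 6·66 = 612
ΔP = 612 − 4986 = -4374; ΔN = 66 − 795 = -729
Score = 5·(-4374) + 1·(-729) = -22599

-22599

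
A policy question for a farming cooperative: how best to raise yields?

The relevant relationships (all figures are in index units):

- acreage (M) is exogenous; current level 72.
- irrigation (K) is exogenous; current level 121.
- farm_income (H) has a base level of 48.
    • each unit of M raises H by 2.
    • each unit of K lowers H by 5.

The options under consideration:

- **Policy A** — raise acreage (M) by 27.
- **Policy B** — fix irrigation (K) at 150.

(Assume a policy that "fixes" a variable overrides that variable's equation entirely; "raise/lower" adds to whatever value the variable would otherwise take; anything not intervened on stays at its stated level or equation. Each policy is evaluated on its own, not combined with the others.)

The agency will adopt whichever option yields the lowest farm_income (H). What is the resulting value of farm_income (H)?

-558

Policy A (M + 27):
  M = 72 + 27 = 99
  K = 121
  H = 48 + 2·99 − 5·121 = -359
Policy B (K := 150):
  M = 72
  K = 150
  H = 48 + 2·72 − 5·150 = -558
Comparing — Policy A: H=-359, Policy B: H=-558. Lowest is -558 (Policy B).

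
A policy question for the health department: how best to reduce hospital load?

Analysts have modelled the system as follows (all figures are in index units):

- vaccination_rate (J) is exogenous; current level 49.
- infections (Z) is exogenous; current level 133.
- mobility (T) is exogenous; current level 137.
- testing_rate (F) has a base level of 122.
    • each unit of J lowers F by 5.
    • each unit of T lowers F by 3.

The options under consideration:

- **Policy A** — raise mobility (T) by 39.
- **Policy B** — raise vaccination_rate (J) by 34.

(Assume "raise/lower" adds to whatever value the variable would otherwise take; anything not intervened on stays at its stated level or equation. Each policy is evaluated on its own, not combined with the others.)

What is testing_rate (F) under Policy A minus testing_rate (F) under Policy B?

53

Policy A (T + 39):
  J = 49
  T = 137 + 39 = 176
  F = 122 − 5·49 − 3·176 = -651
Policy B (J + 34):
  J = 49 + 34 = 83
  T = 137
  F = 122 − 5·83 − 3·137 = -704
F: -651 − (-704) = 53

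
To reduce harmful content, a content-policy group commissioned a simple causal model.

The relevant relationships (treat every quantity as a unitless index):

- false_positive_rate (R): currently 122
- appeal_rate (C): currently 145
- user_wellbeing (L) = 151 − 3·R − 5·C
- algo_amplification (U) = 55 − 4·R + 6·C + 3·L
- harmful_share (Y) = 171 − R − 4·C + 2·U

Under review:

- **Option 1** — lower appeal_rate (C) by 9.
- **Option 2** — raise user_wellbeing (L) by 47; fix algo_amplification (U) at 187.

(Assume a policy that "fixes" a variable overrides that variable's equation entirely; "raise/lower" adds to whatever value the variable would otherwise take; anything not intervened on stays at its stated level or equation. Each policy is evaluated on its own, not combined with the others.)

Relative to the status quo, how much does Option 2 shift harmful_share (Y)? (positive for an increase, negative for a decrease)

5140

Baseline:
  R = 122
  C = 145
  L = 151 − 3·122 − 5·145 = -940
  U = 55 − 4·122 + 6·145 + 3·(-940) = -2383
  Y = 171 − 122 − 4·145 + 2·(-2383) = -5297
Option 2 (L + 47, U := 187):
  R = 122
  C = 145
  L = 151 − 3·122 − 5·145 (+47 from intervention) = -893
  U = 187
  Y = 171 − 122 − 4·145 + 2·187 = -157
Change in Y: -157 − (-5297) = 5140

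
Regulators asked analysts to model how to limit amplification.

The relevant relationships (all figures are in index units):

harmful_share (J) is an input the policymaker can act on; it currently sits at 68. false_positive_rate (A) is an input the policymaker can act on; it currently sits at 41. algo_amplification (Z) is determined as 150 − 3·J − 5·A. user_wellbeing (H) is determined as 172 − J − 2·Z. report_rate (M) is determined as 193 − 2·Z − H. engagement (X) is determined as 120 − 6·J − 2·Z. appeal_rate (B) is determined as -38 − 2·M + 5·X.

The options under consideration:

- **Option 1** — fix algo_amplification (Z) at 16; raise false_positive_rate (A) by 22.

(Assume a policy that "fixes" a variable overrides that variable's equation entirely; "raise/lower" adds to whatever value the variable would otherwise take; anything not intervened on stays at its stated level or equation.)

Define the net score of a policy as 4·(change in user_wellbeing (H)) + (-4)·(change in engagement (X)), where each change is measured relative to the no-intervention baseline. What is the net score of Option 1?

Baseline:
  J = 68
  A = 41
  Z = 150 − 3·68 − 5·41 = -259
  H = 172 − 68 − 2·(-259) = 622
  X = 120 − 6·68 − 2·(-259) = 230
Option 1 (Z := 16, A + 22):
  J = 68
  A = 41 + 22 = 63
  Z = 16
  H = 172 − 68 − 2·16 = 72
  X = 120 − 6·68 − 2·16 = -320
ΔH = 72 − 622 = -550; ΔX = -320 − 230 = -550
Score = 4·(-550) + (-4)·(-550) = 0

0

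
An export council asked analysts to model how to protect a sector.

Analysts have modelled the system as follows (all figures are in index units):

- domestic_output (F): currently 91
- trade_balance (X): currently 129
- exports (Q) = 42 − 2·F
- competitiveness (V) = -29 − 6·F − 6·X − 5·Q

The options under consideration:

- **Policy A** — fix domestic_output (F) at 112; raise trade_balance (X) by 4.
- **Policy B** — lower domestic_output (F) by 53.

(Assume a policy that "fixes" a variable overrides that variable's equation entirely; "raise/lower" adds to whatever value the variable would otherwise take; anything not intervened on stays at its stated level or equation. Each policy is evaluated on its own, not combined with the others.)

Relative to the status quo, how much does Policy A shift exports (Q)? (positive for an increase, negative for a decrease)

-42

Baseline:
  F = 91
  Q = 42 − 2·91 = -140
Policy A (F := 112, X + 4):
  F = 112
  Q = 42 − 2·112 = -182
Change in Q: -182 − (-140) = -42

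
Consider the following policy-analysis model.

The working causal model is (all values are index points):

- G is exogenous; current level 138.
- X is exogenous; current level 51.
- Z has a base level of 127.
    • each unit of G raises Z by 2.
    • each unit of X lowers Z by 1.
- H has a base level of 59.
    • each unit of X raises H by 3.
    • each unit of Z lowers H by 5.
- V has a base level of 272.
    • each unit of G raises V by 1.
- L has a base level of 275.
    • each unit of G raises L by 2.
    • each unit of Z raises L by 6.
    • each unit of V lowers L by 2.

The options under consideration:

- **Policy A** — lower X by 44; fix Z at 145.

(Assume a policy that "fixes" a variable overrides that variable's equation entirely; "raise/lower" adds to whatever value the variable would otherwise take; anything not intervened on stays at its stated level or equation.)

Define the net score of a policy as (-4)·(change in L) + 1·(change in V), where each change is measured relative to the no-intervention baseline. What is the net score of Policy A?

4968

Baseline:
  G = 138
  X = 51
  Z = 127 + 2·138 − 51 = 352
  V = 272 + 138 = 410
  L = 275 + 2·138 + 6·352 − 2·410 = 1843
Policy A (X − 44, Z := 145):
  G = 138
  X = 51 − 44 = 7
  Z = 145
  V = 272 + 138 = 410
  L = 275 + 2·138 + 6·145 − 2·410 = 601
ΔL = 601 − 1843 = -1242; ΔV = 410 − 410 = 0
Score = (-4)·(-1242) + 1·0 = 4968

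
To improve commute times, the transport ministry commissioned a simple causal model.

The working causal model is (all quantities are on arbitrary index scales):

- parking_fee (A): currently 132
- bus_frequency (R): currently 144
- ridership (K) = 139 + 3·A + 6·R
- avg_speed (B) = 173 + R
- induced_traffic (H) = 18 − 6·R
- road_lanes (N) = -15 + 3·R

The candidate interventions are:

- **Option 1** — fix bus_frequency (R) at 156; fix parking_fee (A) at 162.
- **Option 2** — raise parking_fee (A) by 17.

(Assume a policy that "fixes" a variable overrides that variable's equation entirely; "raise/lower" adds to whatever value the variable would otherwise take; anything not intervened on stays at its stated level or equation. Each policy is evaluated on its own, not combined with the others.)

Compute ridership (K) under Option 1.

Option 1 (R := 156, A := 162):
  A = 162
  R = 156
  K = 139 + 3·162 + 6·156 = 1561

1561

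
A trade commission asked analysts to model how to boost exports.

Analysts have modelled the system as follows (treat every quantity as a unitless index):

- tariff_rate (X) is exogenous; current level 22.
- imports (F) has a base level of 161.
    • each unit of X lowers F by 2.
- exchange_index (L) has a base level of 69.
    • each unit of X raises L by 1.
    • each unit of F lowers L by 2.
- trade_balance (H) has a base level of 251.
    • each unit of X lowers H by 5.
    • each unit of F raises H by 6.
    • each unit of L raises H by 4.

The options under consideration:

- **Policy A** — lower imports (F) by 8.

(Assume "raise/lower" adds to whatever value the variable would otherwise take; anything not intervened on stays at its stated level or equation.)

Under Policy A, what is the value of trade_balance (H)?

287

Policy A (F − 8):
  X = 22
  F = 161 − 2·22 (−8 from intervention) = 109
  L = 69 + 22 − 2·109 = -127
  H = 251 − 5·22 + 6·109 + 4·(-127) = 287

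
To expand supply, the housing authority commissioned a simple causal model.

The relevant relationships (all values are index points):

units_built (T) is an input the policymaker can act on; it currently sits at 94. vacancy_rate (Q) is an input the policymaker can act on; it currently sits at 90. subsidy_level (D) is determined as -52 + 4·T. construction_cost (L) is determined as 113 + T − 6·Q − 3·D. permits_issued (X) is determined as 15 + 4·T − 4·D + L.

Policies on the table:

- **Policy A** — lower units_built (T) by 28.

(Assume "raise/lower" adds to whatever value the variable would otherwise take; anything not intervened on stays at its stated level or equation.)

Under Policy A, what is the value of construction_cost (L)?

-997

Policy A (T − 28):
  T = 94 − 28 = 66
  Q = 90
  D = -52 + 4·66 = 212
  L = 113 + 66 − 6·90 − 3·212 = -997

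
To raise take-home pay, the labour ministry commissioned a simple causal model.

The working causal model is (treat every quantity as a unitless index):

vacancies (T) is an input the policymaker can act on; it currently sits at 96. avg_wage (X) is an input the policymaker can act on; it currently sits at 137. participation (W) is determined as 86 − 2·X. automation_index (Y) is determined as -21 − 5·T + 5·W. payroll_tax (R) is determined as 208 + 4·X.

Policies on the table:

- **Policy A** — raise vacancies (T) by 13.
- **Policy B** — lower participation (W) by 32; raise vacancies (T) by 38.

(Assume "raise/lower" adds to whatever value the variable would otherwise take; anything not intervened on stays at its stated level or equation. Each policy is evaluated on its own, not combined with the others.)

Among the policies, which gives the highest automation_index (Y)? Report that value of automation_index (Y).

Policy A (T + 13):
  T = 96 + 13 = 109
  X = 137
  W = 86 − 2·137 = -188
  Y = -21 − 5·109 + 5·(-188) = -1506
Policy B (W − 32, T + 38):
  T = 96 + 38 = 134
  X = 137
  W = 86 − 2·137 (−32 from intervention) = -220
  Y = -21 − 5·134 + 5·(-220) = -1791
Comparing — Policy A: Y=-1506, Policy B: Y=-1791. Highest is -1506 (Policy A).

-1506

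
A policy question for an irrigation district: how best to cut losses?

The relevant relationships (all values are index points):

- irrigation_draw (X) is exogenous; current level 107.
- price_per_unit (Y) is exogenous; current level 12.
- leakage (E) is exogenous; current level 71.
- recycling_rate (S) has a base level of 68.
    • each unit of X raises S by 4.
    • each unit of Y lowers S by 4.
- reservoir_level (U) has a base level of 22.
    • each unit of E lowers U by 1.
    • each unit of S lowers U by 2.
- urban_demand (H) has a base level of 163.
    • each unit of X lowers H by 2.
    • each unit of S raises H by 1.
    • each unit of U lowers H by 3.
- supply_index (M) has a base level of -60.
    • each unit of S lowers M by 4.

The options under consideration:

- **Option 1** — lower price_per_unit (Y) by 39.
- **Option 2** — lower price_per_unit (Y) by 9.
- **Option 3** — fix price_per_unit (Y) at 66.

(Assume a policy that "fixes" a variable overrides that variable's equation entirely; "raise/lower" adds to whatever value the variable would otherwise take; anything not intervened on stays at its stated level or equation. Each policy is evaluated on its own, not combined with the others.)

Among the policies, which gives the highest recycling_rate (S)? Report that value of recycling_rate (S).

Option 1 (Y − 39):
  X = 107
  Y = 12 − 39 = -27
  S = 68 + 4·107 − 4·(-27) = 604
Option 2 (Y − 9):
  X = 107
  Y = 12 − 9 = 3
  S = 68 + 4·107 − 4·3 = 484
Option 3 (Y := 66):
  X = 107
  Y = 66
  S = 68 + 4·107 − 4·66 = 232
Comparing — Option 1: S=604, Option 2: S=484, Option 3: S=232. Highest is 604 (Option 1).

604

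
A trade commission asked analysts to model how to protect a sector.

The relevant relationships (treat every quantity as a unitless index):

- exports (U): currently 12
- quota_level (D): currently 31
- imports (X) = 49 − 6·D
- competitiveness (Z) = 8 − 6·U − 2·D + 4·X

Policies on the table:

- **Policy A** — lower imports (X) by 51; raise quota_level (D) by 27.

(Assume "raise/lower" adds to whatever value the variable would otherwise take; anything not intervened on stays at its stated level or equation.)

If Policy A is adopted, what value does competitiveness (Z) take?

Policy A (X − 51, D + 27):
  U = 12
  D = 31 + 27 = 58
  X = 49 − 6·58 (−51 from intervention) = -350
  Z = 8 − 6·12 − 2·58 + 4·(-350) = -1580

-1580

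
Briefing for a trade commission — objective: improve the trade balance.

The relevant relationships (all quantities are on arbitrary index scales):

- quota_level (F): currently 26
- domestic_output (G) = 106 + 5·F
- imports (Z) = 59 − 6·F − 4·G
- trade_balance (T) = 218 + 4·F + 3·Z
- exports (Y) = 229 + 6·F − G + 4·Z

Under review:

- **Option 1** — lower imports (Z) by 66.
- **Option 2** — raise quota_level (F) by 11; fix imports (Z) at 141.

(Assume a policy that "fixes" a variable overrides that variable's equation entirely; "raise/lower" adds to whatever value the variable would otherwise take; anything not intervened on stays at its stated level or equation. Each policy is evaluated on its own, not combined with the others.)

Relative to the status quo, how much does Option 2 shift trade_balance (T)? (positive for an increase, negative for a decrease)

3590

Baseline:
  F = 26
  G = 106 + 5·26 = 236
  Z = 59 − 6·26 − 4·236 = -1041
  T = 218 + 4·26 + 3·(-1041) = -2801
Option 2 (F + 11, Z := 141):
  F = 26 + 11 = 37
  G = 106 + 5·37 = 291
  Z = 141
  T = 218 + 4·37 + 3·141 = 789
Change in T: 789 − (-2801) = 3590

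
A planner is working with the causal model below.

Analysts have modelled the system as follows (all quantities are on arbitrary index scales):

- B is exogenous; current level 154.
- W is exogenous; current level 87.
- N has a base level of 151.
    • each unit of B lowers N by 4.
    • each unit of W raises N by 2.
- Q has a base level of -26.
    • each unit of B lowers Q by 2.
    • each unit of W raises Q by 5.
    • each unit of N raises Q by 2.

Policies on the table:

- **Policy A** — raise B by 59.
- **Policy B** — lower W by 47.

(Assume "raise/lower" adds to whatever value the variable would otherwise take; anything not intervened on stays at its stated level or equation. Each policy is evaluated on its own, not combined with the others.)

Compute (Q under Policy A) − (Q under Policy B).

-167

Policy A (B + 59):
  B = 154 + 59 = 213
  W = 87
  N = 151 − 4·213 + 2·87 = -527
  Q = -26 − 2·213 + 5·87 + 2·(-527) = -1071
Policy B (W − 47):
  B = 154
  W = 87 − 47 = 40
  N = 151 − 4·154 + 2·40 = -385
  Q = -26 − 2·154 + 5·40 + 2·(-385) = -904
Q: -1071 − (-904) = -167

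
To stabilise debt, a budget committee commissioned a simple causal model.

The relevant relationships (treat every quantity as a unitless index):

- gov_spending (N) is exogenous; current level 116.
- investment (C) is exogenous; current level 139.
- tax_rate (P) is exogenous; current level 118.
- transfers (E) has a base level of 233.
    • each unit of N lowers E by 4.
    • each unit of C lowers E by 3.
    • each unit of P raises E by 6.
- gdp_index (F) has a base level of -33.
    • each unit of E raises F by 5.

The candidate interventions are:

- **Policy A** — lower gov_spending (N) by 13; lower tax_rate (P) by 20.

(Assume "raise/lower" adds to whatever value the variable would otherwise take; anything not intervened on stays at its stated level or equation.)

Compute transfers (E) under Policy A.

-8

Policy A (N − 13, P − 20):
  N = 116 − 13 = 103
  C = 139
  P = 118 − 20 = 98
  E = 233 − 4·103 − 3·139 + 6·98 = -8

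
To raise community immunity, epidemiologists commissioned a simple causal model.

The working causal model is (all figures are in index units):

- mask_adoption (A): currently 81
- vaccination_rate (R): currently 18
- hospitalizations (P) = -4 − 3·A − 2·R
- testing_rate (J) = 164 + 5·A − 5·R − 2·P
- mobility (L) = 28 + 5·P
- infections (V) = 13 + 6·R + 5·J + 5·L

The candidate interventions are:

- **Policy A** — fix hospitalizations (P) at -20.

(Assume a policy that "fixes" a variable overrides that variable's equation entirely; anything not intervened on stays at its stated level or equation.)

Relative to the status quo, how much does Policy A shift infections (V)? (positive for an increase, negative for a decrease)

Baseline:
  A = 81
  R = 18
  P = -4 − 3·81 − 2·18 = -283
  J = 164 + 5·81 − 5·18 − 2·(-283) = 1045
  L = 28 + 5·(-283) = -1387
  V = 13 + 6·18 + 5·1045 + 5·(-1387) = -1589
Policy A (P := -20):
  A = 81
  R = 18
  P = -20
  J = 164 + 5·81 − 5·18 − 2·(-20) = 519
  L = 28 + 5·(-20) = -72
  V = 13 + 6·18 + 5·519 + 5·(-72) = 2356
Change in V: 2356 − (-1589) = 3945

3945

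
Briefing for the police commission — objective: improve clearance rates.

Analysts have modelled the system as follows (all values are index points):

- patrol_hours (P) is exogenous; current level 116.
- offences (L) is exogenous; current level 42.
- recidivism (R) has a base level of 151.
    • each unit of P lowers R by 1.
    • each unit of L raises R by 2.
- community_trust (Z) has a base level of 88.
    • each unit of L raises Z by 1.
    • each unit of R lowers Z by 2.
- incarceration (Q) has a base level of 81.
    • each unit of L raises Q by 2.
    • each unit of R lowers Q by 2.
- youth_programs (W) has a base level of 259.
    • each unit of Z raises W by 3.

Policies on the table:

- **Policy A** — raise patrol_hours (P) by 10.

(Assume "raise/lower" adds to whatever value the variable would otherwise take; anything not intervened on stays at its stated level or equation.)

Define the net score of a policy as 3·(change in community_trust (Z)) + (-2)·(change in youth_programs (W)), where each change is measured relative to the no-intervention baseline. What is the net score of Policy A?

-60

Baseline:
  P = 116
  L = 42
  R = 151 − 116 + 2·42 = 119
  Z = 88 + 42 − 2·119 = -108
  W = 259 + 3·(-108) = -65
Policy A (P + 10):
  P = 116 + 10 = 126
  L = 42
  R = 151 − 126 + 2·42 = 109
  Z = 88 + 42 − 2·109 = -88
  W = 259 + 3·(-88) = -5
ΔZ = -88 − (-108) = 20; ΔW = -5 − (-65) = 60
Score = 3·20 + (-2)·60 = -60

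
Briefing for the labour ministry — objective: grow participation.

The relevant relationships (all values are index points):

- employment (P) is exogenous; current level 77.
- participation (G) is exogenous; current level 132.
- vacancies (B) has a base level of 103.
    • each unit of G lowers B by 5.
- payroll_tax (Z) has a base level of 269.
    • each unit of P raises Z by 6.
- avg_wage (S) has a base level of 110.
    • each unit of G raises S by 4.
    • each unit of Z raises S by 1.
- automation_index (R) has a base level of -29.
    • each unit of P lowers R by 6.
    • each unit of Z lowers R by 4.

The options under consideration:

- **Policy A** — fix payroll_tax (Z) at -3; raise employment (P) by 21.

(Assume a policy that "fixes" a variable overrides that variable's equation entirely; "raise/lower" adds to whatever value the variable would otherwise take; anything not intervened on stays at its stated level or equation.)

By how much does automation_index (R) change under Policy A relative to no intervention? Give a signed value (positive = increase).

Baseline:
  P = 77
  Z = 269 + 6·77 = 731
  R = -29 − 6·77 − 4·731 = -3415
Policy A (Z := -3, P + 21):
  P = 77 + 21 = 98
  Z = -3
  R = -29 − 6·98 − 4·(-3) = -605
Change in R: -605 − (-3415) = 2810

2810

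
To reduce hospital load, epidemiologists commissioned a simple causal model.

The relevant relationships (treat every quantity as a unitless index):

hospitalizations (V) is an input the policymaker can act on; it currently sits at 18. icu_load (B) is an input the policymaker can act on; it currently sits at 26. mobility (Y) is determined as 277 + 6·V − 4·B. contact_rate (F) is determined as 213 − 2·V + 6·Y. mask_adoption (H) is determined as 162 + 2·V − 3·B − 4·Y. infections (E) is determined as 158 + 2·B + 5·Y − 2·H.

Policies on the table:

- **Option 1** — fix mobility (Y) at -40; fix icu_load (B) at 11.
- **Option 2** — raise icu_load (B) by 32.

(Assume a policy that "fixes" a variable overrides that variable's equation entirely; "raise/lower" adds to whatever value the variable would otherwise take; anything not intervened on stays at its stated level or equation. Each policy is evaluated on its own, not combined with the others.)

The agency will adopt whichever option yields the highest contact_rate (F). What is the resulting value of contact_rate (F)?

Option 1 (Y := -40, B := 11):
  V = 18
  B = 11
  Y = -40
  F = 213 − 2·18 + 6·(-40) = -63
Option 2 (B + 32):
  V = 18
  B = 26 + 32 = 58
  Y = 277 + 6·18 − 4·58 = 153
  F = 213 − 2·18 + 6·153 = 1095
Comparing — Option 1: F=-63, Option 2: F=1095. Highest is 1095 (Option 2).

1095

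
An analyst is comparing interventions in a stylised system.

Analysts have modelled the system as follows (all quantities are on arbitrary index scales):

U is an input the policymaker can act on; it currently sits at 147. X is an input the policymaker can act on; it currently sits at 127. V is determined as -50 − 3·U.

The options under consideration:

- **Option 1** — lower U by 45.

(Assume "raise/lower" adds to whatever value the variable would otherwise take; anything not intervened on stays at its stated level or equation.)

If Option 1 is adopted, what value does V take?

-356

Option 1 (U − 45):
  U = 147 − 45 = 102
  V = -50 − 3·102 = -356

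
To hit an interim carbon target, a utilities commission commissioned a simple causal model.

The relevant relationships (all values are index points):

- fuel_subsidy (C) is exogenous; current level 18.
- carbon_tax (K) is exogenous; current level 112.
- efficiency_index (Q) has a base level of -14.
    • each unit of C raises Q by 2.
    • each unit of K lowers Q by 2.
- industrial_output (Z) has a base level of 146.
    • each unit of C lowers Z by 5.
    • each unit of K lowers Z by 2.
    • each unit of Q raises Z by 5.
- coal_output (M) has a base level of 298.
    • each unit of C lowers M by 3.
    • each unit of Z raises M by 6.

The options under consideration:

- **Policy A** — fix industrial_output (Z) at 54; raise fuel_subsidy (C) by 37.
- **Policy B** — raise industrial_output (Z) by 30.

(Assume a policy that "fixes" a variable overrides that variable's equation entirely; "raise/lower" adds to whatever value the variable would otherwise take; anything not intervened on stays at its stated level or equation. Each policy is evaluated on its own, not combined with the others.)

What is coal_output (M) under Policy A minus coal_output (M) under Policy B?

Policy A (Z := 54, C + 37):
  C = 18 + 37 = 55
  K = 112
  Q = -14 + 2·55 − 2·112 = -128
  Z = 54
  M = 298 − 3·55 + 6·54 = 457
Policy B (Z + 30):
  C = 18
  K = 112
  Q = -14 + 2·18 − 2·112 = -202
  Z = 146 − 5·18 − 2·112 + 5·(-202) (+30 from intervention) = -1148
  M = 298 − 3·18 + 6·(-1148) = -6644
M: 457 − (-6644) = 7101

7101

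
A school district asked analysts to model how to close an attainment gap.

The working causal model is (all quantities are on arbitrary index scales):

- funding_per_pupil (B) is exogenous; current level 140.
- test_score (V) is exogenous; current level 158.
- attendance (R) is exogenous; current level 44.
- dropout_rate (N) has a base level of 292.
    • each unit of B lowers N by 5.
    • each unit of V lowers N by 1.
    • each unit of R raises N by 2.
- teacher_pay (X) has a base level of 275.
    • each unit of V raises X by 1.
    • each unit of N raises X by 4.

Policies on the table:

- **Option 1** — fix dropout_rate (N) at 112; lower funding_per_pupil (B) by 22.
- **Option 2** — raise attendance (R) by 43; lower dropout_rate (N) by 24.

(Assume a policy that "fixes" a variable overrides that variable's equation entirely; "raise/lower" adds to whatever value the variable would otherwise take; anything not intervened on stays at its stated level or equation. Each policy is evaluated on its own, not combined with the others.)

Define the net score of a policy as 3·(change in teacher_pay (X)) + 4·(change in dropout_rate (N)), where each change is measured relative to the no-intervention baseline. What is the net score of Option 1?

Baseline:
  B = 140
  V = 158
  R = 44
  N = 292 − 5·140 − 158 + 2·44 = -478
  X = 275 + 158 + 4·(-478) = -1479
Option 1 (N := 112, B − 22):
  B = 140 − 22 = 118
  V = 158
  R = 44
  N = 112
  X = 275 + 158 + 4·112 = 881
ΔX = 881 − (-1479) = 2360; ΔN = 112 − (-478) = 590
Score = 3·2360 + 4·590 = 9440

9440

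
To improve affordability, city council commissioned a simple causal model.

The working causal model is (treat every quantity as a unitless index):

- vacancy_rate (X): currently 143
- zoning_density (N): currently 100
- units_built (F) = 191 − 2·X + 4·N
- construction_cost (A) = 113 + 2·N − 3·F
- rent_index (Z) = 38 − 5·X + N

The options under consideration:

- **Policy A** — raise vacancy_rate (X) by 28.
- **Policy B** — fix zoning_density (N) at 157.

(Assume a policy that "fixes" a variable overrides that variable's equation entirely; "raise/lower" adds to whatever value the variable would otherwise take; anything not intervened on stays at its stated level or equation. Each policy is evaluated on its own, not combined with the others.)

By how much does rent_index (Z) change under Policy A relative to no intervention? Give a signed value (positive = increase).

Baseline:
  X = 143
  N = 100
  Z = 38 − 5·143 + 100 = -577
Policy A (X + 28):
  X = 143 + 28 = 171
  N = 100
  Z = 38 − 5·171 + 100 = -717
Change in Z: -717 − (-577) = -140

-140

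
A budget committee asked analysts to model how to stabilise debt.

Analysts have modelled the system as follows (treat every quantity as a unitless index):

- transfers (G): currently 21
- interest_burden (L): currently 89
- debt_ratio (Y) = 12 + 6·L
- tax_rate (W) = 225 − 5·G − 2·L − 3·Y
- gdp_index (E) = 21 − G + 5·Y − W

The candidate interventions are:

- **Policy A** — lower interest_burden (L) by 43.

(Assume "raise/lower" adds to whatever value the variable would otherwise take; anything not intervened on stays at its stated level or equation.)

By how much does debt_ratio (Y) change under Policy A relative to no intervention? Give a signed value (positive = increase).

-258

Baseline:
  L = 89
  Y = 12 + 6·89 = 546
Policy A (L − 43):
  L = 89 − 43 = 46
  Y = 12 + 6·46 = 288
Change in Y: 288 − 546 = -258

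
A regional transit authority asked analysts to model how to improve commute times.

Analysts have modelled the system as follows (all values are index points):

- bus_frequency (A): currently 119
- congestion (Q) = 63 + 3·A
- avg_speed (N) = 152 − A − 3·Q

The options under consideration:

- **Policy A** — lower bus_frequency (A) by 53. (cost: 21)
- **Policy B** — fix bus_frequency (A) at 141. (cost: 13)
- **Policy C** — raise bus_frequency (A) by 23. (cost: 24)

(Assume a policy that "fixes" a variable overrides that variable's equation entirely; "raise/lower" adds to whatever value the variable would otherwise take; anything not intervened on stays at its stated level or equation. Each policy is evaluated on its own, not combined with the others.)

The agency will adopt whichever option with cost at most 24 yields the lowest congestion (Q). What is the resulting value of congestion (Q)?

Policy A (A − 53):
  A = 119 − 53 = 66
  Q = 63 + 3·66 = 261
Policy B (A := 141):
  A = 141
  Q = 63 + 3·141 = 486
Policy C (A + 23):
  A = 119 + 23 = 142
  Q = 63 + 3·142 = 489
Comparing — Policy A: Q=261, Policy B: Q=486, Policy C: Q=489. Lowest is 261 (Policy A).

261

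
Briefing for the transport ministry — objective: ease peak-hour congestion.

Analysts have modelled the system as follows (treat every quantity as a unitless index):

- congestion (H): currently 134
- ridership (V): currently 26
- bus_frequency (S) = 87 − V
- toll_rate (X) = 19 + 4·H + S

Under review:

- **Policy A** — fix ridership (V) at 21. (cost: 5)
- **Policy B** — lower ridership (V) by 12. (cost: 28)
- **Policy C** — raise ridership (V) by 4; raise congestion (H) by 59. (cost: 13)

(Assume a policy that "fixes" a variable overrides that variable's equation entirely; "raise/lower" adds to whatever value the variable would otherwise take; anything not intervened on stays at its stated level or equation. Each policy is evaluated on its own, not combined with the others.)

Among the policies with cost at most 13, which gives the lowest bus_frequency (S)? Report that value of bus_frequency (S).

57

Policy A (V := 21):
  V = 21
  S = 87 − 21 = 66
Policy C (V + 4, H + 59):
  V = 26 + 4 = 30
  S = 87 − 30 = 57
Comparing — Policy A: S=66, Policy C: S=57. Lowest is 57 (Policy C).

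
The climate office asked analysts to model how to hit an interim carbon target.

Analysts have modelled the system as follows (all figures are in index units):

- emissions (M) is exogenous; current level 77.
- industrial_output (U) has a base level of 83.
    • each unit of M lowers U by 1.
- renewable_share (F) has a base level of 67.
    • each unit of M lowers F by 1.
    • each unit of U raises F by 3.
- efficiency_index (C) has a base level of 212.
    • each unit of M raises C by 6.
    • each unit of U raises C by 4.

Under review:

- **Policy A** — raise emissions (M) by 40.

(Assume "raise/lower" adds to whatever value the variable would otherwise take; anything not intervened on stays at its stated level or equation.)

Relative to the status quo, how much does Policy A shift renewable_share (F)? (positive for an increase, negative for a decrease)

Baseline:
  M = 77
  U = 83 − 77 = 6
  F = 67 − 77 + 3·6 = 8
Policy A (M + 40):
  M = 77 + 40 = 117
  U = 83 − 117 = -34
  F = 67 − 117 + 3·(-34) = -152
Change in F: -152 − 8 = -160

-160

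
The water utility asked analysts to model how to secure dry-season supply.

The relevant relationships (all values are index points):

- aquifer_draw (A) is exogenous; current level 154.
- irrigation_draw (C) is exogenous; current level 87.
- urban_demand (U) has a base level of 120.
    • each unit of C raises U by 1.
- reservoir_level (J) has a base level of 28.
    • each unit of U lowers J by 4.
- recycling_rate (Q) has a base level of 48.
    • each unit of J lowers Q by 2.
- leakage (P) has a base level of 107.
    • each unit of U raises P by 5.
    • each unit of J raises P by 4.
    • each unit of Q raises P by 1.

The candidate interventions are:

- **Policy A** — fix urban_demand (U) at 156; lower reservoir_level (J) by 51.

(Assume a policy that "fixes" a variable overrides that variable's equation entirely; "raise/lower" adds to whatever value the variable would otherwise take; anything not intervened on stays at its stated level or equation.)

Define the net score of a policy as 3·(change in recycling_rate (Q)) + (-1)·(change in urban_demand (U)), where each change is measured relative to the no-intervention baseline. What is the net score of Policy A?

-867

Baseline:
  C = 87
  U = 120 + 87 = 207
  J = 28 − 4·207 = -800
  Q = 48 − 2·(-800) = 1648
Policy A (U := 156, J − 51):
  C = 87
  U = 156
  J = 28 − 4·156 (−51 from intervention) = -647
  Q = 48 − 2·(-647) = 1342
ΔQ = 1342 − 1648 = -306; ΔU = 156 − 207 = -51
Score = 3·(-306) + (-1)·(-51) = -867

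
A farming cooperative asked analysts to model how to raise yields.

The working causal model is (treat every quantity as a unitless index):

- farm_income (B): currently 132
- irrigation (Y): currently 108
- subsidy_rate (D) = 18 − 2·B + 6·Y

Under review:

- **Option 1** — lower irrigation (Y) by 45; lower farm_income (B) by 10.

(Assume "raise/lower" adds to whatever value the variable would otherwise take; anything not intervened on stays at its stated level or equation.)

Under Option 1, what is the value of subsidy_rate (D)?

Option 1 (Y − 45, B − 10):
  B = 132 − 10 = 122
  Y = 108 − 45 = 63
  D = 18 − 2·122 + 6·63 = 152

152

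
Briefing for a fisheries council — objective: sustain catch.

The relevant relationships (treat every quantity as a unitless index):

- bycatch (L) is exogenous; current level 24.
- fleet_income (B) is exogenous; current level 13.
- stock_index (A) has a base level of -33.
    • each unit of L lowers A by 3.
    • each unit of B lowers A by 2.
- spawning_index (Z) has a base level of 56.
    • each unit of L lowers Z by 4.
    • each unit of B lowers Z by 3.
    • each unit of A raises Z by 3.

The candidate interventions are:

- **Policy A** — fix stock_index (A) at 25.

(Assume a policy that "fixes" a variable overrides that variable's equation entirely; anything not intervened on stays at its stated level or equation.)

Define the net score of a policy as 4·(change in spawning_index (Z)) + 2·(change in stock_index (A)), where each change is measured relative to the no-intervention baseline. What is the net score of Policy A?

Baseline:
  L = 24
  B = 13
  A = -33 − 3·24 − 2·13 = -131
  Z = 56 − 4·24 − 3·13 + 3·(-131) = -472
Policy A (A := 25):
  L = 24
  B = 13
  A = 25
  Z = 56 − 4·24 − 3·13 + 3·25 = -4
ΔZ = -4 − (-472) = 468; ΔA = 25 − (-131) = 156
Score = 4·468 + 2·156 = 2184

2184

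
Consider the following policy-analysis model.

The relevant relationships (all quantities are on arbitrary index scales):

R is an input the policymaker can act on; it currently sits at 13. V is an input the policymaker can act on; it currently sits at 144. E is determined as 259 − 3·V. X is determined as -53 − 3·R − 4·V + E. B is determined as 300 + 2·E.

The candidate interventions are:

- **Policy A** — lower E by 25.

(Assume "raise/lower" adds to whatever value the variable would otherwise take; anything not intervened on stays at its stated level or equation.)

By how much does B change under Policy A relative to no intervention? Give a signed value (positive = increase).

Baseline:
  V = 144
  E = 259 − 3·144 = -173
  B = 300 + 2·(-173) = -46
Policy A (E − 25):
  V = 144
  E = 259 − 3·144 (−25 from intervention) = -198
  B = 300 + 2·(-198) = -96
Change in B: -96 − (-46) = -50

-50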